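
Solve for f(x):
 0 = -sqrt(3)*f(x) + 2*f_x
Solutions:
 f(x) = C1*exp(sqrt(3)*x/2)


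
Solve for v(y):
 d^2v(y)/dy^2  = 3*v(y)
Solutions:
 v(y) = C1*exp(-sqrt(3)*y) + C2*exp(sqrt(3)*y)


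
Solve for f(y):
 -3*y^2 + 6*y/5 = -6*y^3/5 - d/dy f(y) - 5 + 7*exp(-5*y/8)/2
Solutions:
 f(y) = C1 - 3*y^4/10 + y^3 - 3*y^2/5 - 5*y - 28*exp(-5*y/8)/5


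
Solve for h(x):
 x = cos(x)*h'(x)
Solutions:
 h(x) = C1 + Integral(x/cos(x), x)


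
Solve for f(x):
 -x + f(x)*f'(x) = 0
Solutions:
 f(x) = -sqrt(C1 + x^2)
 f(x) = sqrt(C1 + x^2)


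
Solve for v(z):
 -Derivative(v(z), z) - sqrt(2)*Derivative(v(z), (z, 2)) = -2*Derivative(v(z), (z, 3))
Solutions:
 v(z) = C1 + C2*exp(z*(-sqrt(10) + sqrt(2))/4) + C3*exp(z*(sqrt(2) + sqrt(10))/4)


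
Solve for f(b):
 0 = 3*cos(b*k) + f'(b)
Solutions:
 f(b) = C1 - 3*sin(b*k)/k


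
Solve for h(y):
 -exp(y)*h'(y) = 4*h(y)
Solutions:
 h(y) = C1*exp(4*exp(-y))


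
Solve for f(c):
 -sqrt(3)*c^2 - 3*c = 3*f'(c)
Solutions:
 f(c) = C1 - sqrt(3)*c^3/9 - c^2/2


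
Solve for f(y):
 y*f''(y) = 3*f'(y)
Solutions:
 f(y) = C1 + C2*y^4


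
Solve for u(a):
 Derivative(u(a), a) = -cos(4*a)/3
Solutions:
 u(a) = C1 - sin(4*a)/12


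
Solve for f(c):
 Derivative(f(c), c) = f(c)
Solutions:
 f(c) = C1*exp(c)


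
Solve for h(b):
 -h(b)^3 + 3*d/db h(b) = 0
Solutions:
 h(b) = -sqrt(6)*sqrt(-1/(C1 + b))/2
 h(b) = sqrt(6)*sqrt(-1/(C1 + b))/2


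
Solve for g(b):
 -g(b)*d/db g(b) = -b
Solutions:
 g(b) = -sqrt(C1 + b^2)
 g(b) = sqrt(C1 + b^2)


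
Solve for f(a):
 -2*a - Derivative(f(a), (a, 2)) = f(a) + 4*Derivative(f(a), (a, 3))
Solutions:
 f(a) = C1*exp(a*(-2 + (12*sqrt(327) + 217)^(-1/3) + (12*sqrt(327) + 217)^(1/3))/24)*sin(sqrt(3)*a*(-(12*sqrt(327) + 217)^(1/3) + (12*sqrt(327) + 217)^(-1/3))/24) + C2*exp(a*(-2 + (12*sqrt(327) + 217)^(-1/3) + (12*sqrt(327) + 217)^(1/3))/24)*cos(sqrt(3)*a*(-(12*sqrt(327) + 217)^(1/3) + (12*sqrt(327) + 217)^(-1/3))/24) + C3*exp(-a*((12*sqrt(327) + 217)^(-1/3) + 1 + (12*sqrt(327) + 217)^(1/3))/12) - 2*a


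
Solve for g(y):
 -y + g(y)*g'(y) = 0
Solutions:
 g(y) = -sqrt(C1 + y^2)
 g(y) = sqrt(C1 + y^2)


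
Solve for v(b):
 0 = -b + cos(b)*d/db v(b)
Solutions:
 v(b) = C1 + Integral(b/cos(b), b)


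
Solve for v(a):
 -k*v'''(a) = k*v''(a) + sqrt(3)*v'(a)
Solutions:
 v(a) = C1 + C2*exp(a*(-1 + sqrt(k*(k - 4*sqrt(3)))/k)/2) + C3*exp(-a*(1 + sqrt(k*(k - 4*sqrt(3)))/k)/2)


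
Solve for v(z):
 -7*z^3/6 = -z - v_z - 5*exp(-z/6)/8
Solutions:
 v(z) = C1 + 7*z^4/24 - z^2/2 + 15*exp(-z/6)/4


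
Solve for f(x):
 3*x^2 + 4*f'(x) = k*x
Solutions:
 f(x) = C1 + k*x^2/8 - x^3/4


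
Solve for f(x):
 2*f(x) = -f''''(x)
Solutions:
 f(x) = (C1*sin(2^(3/4)*x/2) + C2*cos(2^(3/4)*x/2))*exp(-2^(3/4)*x/2) + (C3*sin(2^(3/4)*x/2) + C4*cos(2^(3/4)*x/2))*exp(2^(3/4)*x/2)


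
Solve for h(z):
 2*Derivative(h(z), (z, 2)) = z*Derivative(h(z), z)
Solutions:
 h(z) = C1 + C2*erfi(z/2)


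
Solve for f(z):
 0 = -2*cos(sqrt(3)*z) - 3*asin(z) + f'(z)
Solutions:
 f(z) = C1 + 3*z*asin(z) + 3*sqrt(1 - z^2) + 2*sqrt(3)*sin(sqrt(3)*z)/3


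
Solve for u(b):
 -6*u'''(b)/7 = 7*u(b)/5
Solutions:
 u(b) = C3*exp(-210^(2/3)*b/30) + (C1*sin(3^(1/6)*70^(2/3)*b/20) + C2*cos(3^(1/6)*70^(2/3)*b/20))*exp(210^(2/3)*b/60)


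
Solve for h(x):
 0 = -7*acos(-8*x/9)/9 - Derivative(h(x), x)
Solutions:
 h(x) = C1 - 7*x*acos(-8*x/9)/9 - 7*sqrt(81 - 64*x^2)/72


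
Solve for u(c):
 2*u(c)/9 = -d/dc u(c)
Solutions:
 u(c) = C1*exp(-2*c/9)


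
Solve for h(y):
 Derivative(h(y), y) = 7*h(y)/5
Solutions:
 h(y) = C1*exp(7*y/5)


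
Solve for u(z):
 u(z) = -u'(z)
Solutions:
 u(z) = C1*exp(-z)


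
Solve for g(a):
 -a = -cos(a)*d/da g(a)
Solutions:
 g(a) = C1 + Integral(a/cos(a), a)


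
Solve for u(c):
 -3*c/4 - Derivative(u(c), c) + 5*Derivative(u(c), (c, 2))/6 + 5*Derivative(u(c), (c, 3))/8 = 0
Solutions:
 u(c) = C1 + C2*exp(2*c*(-5 + sqrt(115))/15) + C3*exp(-2*c*(5 + sqrt(115))/15) - 3*c^2/8 - 5*c/8


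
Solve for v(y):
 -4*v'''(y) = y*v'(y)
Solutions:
 v(y) = C1 + Integral(C2*airyai(-2^(1/3)*y/2) + C3*airybi(-2^(1/3)*y/2), y)


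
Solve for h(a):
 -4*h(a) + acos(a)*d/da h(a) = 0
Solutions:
 h(a) = C1*exp(4*Integral(1/acos(a), a))


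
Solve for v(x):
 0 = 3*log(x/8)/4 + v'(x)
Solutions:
 v(x) = C1 - 3*x*log(x)/4 + 3*x/4 + 9*x*log(2)/4


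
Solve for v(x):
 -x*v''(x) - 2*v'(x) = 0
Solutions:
 v(x) = C1 + C2/x


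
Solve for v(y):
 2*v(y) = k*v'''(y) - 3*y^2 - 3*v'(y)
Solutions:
 v(y) = C1*exp(-y*((sqrt((1 - 1/k)/k^2) - 1/k)^(1/3) + 1/(k*(sqrt((1 - 1/k)/k^2) - 1/k)^(1/3)))) + C2*exp(y*((sqrt((1 - 1/k)/k^2) - 1/k)^(1/3)/2 - sqrt(3)*I*(sqrt((1 - 1/k)/k^2) - 1/k)^(1/3)/2 - 2/(k*(-1 + sqrt(3)*I)*(sqrt((1 - 1/k)/k^2) - 1/k)^(1/3)))) + C3*exp(y*((sqrt((1 - 1/k)/k^2) - 1/k)^(1/3)/2 + sqrt(3)*I*(sqrt((1 - 1/k)/k^2) - 1/k)^(1/3)/2 + 2/(k*(1 + sqrt(3)*I)*(sqrt((1 - 1/k)/k^2) - 1/k)^(1/3)))) - 3*y^2/2 + 9*y/2 - 27/4


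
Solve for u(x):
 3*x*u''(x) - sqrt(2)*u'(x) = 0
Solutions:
 u(x) = C1 + C2*x^(sqrt(2)/3 + 1)


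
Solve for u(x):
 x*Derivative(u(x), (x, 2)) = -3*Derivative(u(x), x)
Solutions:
 u(x) = C1 + C2/x^2


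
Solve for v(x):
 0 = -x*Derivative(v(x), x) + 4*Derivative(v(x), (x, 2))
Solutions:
 v(x) = C1 + C2*erfi(sqrt(2)*x/4)


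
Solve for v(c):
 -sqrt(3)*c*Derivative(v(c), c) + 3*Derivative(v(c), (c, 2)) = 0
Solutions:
 v(c) = C1 + C2*erfi(sqrt(2)*3^(3/4)*c/6)


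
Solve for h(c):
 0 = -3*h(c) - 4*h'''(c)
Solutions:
 h(c) = C3*exp(-6^(1/3)*c/2) + (C1*sin(2^(1/3)*3^(5/6)*c/4) + C2*cos(2^(1/3)*3^(5/6)*c/4))*exp(6^(1/3)*c/4)


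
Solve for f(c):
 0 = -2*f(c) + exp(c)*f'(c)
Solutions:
 f(c) = C1*exp(-2*exp(-c))


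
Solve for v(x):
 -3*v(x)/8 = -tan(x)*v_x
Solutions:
 v(x) = C1*sin(x)^(3/8)


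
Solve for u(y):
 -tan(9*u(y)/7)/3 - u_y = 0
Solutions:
 u(y) = -7*asin(C1*exp(-3*y/7))/9 + 7*pi/9
 u(y) = 7*asin(C1*exp(-3*y/7))/9


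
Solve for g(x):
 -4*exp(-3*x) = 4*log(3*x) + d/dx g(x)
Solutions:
 g(x) = C1 - 4*x*log(x) + 4*x*(1 - log(3)) + 4*exp(-3*x)/3


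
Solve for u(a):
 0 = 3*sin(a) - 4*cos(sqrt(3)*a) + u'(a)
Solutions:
 u(a) = C1 + 4*sqrt(3)*sin(sqrt(3)*a)/3 + 3*cos(a)


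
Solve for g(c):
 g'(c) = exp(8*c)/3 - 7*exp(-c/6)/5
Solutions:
 g(c) = C1 + exp(8*c)/24 + 42*exp(-c/6)/5


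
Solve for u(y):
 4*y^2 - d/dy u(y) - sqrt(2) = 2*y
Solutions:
 u(y) = C1 + 4*y^3/3 - y^2 - sqrt(2)*y


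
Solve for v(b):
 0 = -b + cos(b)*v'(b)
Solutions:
 v(b) = C1 + Integral(b/cos(b), b)


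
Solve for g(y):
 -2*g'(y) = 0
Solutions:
 g(y) = C1


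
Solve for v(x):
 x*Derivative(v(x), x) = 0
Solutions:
 v(x) = C1


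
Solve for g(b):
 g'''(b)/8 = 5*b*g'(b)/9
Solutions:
 g(b) = C1 + Integral(C2*airyai(2*15^(1/3)*b/3) + C3*airybi(2*15^(1/3)*b/3), b)


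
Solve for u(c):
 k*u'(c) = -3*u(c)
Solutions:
 u(c) = C1*exp(-3*c/k)


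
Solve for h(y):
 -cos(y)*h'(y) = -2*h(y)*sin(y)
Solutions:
 h(y) = C1/cos(y)^2


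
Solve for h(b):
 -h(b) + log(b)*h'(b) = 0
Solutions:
 h(b) = C1*exp(li(b))


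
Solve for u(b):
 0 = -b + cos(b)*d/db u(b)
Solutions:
 u(b) = C1 + Integral(b/cos(b), b)


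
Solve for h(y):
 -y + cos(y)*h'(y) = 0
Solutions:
 h(y) = C1 + Integral(y/cos(y), y)


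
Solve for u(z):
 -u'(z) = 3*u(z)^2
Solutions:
 u(z) = 1/(C1 + 3*z)


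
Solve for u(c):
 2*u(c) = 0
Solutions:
 u(c) = 0


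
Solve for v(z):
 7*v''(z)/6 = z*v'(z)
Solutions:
 v(z) = C1 + C2*erfi(sqrt(21)*z/7)


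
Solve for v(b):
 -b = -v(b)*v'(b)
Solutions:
 v(b) = -sqrt(C1 + b^2)
 v(b) = sqrt(C1 + b^2)


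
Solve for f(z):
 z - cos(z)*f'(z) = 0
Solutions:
 f(z) = C1 + Integral(z/cos(z), z)


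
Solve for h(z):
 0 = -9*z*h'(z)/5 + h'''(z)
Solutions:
 h(z) = C1 + Integral(C2*airyai(15^(2/3)*z/5) + C3*airybi(15^(2/3)*z/5), z)


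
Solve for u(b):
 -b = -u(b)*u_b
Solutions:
 u(b) = -sqrt(C1 + b^2)
 u(b) = sqrt(C1 + b^2)


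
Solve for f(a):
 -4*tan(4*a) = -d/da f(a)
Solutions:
 f(a) = C1 - log(cos(4*a))


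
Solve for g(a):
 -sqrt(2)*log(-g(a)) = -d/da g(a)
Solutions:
 -li(-g(a)) = C1 + sqrt(2)*a


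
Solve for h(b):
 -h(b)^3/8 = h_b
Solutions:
 h(b) = -2*sqrt(-1/(C1 - b))
 h(b) = 2*sqrt(-1/(C1 - b))


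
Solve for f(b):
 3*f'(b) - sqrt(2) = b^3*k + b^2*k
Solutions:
 f(b) = C1 + b^4*k/12 + b^3*k/9 + sqrt(2)*b/3


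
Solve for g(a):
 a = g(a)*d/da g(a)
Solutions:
 g(a) = -sqrt(C1 + a^2)
 g(a) = sqrt(C1 + a^2)


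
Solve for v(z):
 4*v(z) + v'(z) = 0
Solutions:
 v(z) = C1*exp(-4*z)


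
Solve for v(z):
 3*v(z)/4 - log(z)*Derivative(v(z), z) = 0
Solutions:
 v(z) = C1*exp(3*li(z)/4)


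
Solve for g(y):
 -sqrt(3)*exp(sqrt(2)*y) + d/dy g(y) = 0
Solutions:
 g(y) = C1 + sqrt(6)*exp(sqrt(2)*y)/2


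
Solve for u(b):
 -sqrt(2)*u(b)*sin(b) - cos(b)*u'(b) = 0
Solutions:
 u(b) = C1*cos(b)^(sqrt(2))


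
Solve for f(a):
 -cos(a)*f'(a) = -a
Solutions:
 f(a) = C1 + Integral(a/cos(a), a)


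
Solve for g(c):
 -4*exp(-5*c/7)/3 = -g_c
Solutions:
 g(c) = C1 - 28*exp(-5*c/7)/15


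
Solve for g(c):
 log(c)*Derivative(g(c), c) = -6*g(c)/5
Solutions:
 g(c) = C1*exp(-6*li(c)/5)


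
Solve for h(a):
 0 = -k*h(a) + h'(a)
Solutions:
 h(a) = C1*exp(a*k)


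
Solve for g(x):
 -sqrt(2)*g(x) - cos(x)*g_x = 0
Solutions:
 g(x) = C1*(sin(x) - 1)^(sqrt(2)/2)/(sin(x) + 1)^(sqrt(2)/2)


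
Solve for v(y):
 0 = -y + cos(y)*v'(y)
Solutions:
 v(y) = C1 + Integral(y/cos(y), y)


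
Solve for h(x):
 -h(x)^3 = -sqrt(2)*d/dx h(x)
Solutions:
 h(x) = -sqrt(-1/(C1 + sqrt(2)*x))
 h(x) = sqrt(-1/(C1 + sqrt(2)*x))


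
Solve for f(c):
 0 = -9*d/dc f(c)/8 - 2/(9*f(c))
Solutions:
 f(c) = -sqrt(C1 - 32*c)/9
 f(c) = sqrt(C1 - 32*c)/9


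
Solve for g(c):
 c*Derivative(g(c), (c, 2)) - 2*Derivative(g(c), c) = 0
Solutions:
 g(c) = C1 + C2*c^3


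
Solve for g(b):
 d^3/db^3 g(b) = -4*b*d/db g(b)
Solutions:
 g(b) = C1 + Integral(C2*airyai(-2^(2/3)*b) + C3*airybi(-2^(2/3)*b), b)


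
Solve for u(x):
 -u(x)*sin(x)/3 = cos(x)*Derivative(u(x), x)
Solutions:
 u(x) = C1*cos(x)^(1/3)


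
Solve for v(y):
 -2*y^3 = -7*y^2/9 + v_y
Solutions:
 v(y) = C1 - y^4/2 + 7*y^3/27


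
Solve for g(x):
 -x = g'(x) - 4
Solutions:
 g(x) = C1 - x^2/2 + 4*x


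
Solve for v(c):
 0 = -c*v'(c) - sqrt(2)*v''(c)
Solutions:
 v(c) = C1 + C2*erf(2^(1/4)*c/2)


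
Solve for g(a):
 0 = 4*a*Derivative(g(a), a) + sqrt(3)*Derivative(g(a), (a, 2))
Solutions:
 g(a) = C1 + C2*erf(sqrt(2)*3^(3/4)*a/3)


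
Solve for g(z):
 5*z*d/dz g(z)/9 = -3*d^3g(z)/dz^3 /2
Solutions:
 g(z) = C1 + Integral(C2*airyai(-10^(1/3)*z/3) + C3*airybi(-10^(1/3)*z/3), z)


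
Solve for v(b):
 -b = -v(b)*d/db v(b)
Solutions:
 v(b) = -sqrt(C1 + b^2)
 v(b) = sqrt(C1 + b^2)


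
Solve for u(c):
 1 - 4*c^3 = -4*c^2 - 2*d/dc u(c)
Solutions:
 u(c) = C1 + c^4/2 - 2*c^3/3 - c/2


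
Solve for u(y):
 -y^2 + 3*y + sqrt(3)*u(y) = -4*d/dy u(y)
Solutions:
 u(y) = C1*exp(-sqrt(3)*y/4) + sqrt(3)*y^2/3 - 8*y/3 - sqrt(3)*y + 4 + 32*sqrt(3)/9


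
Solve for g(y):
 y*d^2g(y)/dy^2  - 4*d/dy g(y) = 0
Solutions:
 g(y) = C1 + C2*y^5


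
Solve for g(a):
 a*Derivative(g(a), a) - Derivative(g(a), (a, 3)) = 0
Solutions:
 g(a) = C1 + Integral(C2*airyai(a) + C3*airybi(a), a)


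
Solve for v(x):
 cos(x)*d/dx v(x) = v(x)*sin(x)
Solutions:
 v(x) = C1/cos(x)


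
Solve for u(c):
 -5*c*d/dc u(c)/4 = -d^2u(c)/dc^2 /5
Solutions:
 u(c) = C1 + C2*erfi(5*sqrt(2)*c/4)


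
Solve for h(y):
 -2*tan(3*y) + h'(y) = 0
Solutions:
 h(y) = C1 - 2*log(cos(3*y))/3


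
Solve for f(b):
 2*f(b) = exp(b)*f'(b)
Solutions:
 f(b) = C1*exp(-2*exp(-b))


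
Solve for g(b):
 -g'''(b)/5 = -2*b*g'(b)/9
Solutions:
 g(b) = C1 + Integral(C2*airyai(30^(1/3)*b/3) + C3*airybi(30^(1/3)*b/3), b)


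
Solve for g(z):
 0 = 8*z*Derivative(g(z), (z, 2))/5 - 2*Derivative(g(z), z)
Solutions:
 g(z) = C1 + C2*z^(9/4)


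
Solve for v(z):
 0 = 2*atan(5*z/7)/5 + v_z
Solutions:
 v(z) = C1 - 2*z*atan(5*z/7)/5 + 7*log(25*z^2 + 49)/25


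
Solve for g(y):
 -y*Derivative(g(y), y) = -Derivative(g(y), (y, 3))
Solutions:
 g(y) = C1 + Integral(C2*airyai(y) + C3*airybi(y), y)


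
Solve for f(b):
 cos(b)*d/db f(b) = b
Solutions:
 f(b) = C1 + Integral(b/cos(b), b)


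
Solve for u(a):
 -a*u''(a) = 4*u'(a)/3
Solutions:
 u(a) = C1 + C2/a^(1/3)


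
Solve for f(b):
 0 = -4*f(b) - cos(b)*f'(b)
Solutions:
 f(b) = C1*(sin(b)^2 - 2*sin(b) + 1)/(sin(b)^2 + 2*sin(b) + 1)


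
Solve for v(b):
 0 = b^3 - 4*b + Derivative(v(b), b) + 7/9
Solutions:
 v(b) = C1 - b^4/4 + 2*b^2 - 7*b/9


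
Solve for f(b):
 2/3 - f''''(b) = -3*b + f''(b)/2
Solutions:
 f(b) = C1 + C2*b + C3*sin(sqrt(2)*b/2) + C4*cos(sqrt(2)*b/2) + b^3 + 2*b^2/3


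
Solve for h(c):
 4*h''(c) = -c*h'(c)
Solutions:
 h(c) = C1 + C2*erf(sqrt(2)*c/4)


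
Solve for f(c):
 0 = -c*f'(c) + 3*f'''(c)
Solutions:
 f(c) = C1 + Integral(C2*airyai(3^(2/3)*c/3) + C3*airybi(3^(2/3)*c/3), c)


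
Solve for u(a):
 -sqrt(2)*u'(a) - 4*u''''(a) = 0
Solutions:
 u(a) = C1 + C4*exp(-sqrt(2)*a/2) + (C2*sin(sqrt(6)*a/4) + C3*cos(sqrt(6)*a/4))*exp(sqrt(2)*a/4)


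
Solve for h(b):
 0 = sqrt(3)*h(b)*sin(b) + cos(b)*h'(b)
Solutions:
 h(b) = C1*cos(b)^(sqrt(3))


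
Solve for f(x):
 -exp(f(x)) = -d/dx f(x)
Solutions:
 f(x) = log(-1/(C1 + x))


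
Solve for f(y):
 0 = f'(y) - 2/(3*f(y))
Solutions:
 f(y) = -sqrt(C1 + 12*y)/3
 f(y) = sqrt(C1 + 12*y)/3


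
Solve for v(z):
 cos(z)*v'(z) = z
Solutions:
 v(z) = C1 + Integral(z/cos(z), z)


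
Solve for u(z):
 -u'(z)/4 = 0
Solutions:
 u(z) = C1


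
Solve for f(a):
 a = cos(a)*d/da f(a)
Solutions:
 f(a) = C1 + Integral(a/cos(a), a)


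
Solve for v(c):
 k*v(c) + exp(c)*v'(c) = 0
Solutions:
 v(c) = C1*exp(k*exp(-c))


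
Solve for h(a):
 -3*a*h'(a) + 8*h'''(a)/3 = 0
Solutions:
 h(a) = C1 + Integral(C2*airyai(3^(2/3)*a/2) + C3*airybi(3^(2/3)*a/2), a)


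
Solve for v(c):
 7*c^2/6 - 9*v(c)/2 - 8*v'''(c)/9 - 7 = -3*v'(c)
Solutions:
 v(c) = C1*exp(3*2^(1/3)*c*(2^(1/3)/(sqrt(7) + 3)^(1/3) + (sqrt(7) + 3)^(1/3))/8)*sin(3*2^(1/3)*sqrt(3)*c*(-(sqrt(7) + 3)^(1/3) + 2^(1/3)/(sqrt(7) + 3)^(1/3))/8) + C2*exp(3*2^(1/3)*c*(2^(1/3)/(sqrt(7) + 3)^(1/3) + (sqrt(7) + 3)^(1/3))/8)*cos(3*2^(1/3)*sqrt(3)*c*(-(sqrt(7) + 3)^(1/3) + 2^(1/3)/(sqrt(7) + 3)^(1/3))/8) + C3*exp(-3*2^(1/3)*c*(2^(1/3)/(sqrt(7) + 3)^(1/3) + (sqrt(7) + 3)^(1/3))/4) + 7*c^2/27 + 28*c/81 - 322/243


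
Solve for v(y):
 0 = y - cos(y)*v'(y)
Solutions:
 v(y) = C1 + Integral(y/cos(y), y)


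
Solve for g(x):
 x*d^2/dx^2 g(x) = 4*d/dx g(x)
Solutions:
 g(x) = C1 + C2*x^5


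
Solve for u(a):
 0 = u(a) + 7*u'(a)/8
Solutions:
 u(a) = C1*exp(-8*a/7)


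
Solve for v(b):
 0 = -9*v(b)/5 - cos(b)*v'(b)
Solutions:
 v(b) = C1*(sin(b) - 1)^(9/10)/(sin(b) + 1)^(9/10)


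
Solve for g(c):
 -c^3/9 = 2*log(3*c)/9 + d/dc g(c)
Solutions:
 g(c) = C1 - c^4/36 - 2*c*log(c)/9 - 2*c*log(3)/9 + 2*c/9


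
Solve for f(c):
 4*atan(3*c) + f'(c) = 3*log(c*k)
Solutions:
 f(c) = C1 + 3*c*log(c*k) - 4*c*atan(3*c) - 3*c + 2*log(9*c^2 + 1)/3


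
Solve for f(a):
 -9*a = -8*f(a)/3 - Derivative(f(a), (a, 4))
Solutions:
 f(a) = 27*a/8 + (C1*sin(2^(1/4)*3^(3/4)*a/3) + C2*cos(2^(1/4)*3^(3/4)*a/3))*exp(-2^(1/4)*3^(3/4)*a/3) + (C3*sin(2^(1/4)*3^(3/4)*a/3) + C4*cos(2^(1/4)*3^(3/4)*a/3))*exp(2^(1/4)*3^(3/4)*a/3)


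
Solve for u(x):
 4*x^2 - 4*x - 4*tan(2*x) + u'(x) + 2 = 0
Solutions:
 u(x) = C1 - 4*x^3/3 + 2*x^2 - 2*x - 2*log(cos(2*x))


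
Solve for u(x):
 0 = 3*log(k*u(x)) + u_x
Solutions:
 li(k*u(x))/k = C1 - 3*x


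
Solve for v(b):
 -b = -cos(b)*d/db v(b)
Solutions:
 v(b) = C1 + Integral(b/cos(b), b)


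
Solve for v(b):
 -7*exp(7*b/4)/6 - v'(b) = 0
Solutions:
 v(b) = C1 - 2*exp(7*b/4)/3


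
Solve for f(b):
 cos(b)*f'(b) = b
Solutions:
 f(b) = C1 + Integral(b/cos(b), b)


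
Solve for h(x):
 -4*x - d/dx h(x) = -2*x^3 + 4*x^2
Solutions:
 h(x) = C1 + x^4/2 - 4*x^3/3 - 2*x^2


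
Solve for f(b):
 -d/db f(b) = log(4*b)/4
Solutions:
 f(b) = C1 - b*log(b)/4 - b*log(2)/2 + b/4


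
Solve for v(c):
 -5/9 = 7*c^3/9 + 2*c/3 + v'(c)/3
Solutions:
 v(c) = C1 - 7*c^4/12 - c^2 - 5*c/3


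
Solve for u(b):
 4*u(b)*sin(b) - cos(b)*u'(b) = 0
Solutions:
 u(b) = C1/cos(b)^4


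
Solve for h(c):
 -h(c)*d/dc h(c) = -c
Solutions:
 h(c) = -sqrt(C1 + c^2)
 h(c) = sqrt(C1 + c^2)


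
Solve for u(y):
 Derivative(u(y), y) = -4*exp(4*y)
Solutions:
 u(y) = C1 - exp(4*y)


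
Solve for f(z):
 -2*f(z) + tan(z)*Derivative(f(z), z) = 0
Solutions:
 f(z) = C1*sin(z)^2


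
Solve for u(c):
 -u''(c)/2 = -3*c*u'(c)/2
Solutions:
 u(c) = C1 + C2*erfi(sqrt(6)*c/2)


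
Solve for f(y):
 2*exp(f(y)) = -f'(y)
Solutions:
 f(y) = log(1/(C1 + 2*y))


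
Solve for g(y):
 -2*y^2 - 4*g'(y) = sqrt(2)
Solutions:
 g(y) = C1 - y^3/6 - sqrt(2)*y/4


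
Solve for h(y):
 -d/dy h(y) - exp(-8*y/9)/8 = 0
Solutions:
 h(y) = C1 + 9*exp(-8*y/9)/64


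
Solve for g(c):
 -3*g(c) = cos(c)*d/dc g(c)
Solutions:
 g(c) = C1*(sin(c) - 1)^(3/2)/(sin(c) + 1)^(3/2)


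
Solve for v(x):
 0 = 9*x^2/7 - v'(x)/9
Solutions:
 v(x) = C1 + 27*x^3/7


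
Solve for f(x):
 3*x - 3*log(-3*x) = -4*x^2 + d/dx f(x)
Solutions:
 f(x) = C1 + 4*x^3/3 + 3*x^2/2 - 3*x*log(-x) + 3*x*(1 - log(3))


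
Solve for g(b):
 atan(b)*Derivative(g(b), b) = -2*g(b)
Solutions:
 g(b) = C1*exp(-2*Integral(1/atan(b), b))


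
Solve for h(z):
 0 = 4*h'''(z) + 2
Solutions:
 h(z) = C1 + C2*z + C3*z^2 - z^3/12


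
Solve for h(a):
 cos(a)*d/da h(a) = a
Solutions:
 h(a) = C1 + Integral(a/cos(a), a)


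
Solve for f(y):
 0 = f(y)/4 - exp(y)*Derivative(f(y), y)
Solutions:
 f(y) = C1*exp(-exp(-y)/4)


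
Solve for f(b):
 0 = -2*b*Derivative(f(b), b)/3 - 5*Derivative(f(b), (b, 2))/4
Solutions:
 f(b) = C1 + C2*erf(2*sqrt(15)*b/15)


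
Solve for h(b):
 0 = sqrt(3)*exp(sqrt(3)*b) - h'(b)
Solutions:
 h(b) = C1 + exp(sqrt(3)*b)


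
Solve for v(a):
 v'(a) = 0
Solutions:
 v(a) = C1


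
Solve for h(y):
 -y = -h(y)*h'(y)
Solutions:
 h(y) = -sqrt(C1 + y^2)
 h(y) = sqrt(C1 + y^2)


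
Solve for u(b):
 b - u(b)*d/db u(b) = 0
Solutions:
 u(b) = -sqrt(C1 + b^2)
 u(b) = sqrt(C1 + b^2)


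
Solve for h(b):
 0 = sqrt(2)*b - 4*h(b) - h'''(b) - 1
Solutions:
 h(b) = C3*exp(-2^(2/3)*b) + sqrt(2)*b/4 + (C1*sin(2^(2/3)*sqrt(3)*b/2) + C2*cos(2^(2/3)*sqrt(3)*b/2))*exp(2^(2/3)*b/2) - 1/4


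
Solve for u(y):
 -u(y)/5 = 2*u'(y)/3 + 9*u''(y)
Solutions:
 u(y) = (C1*sin(2*sqrt(95)*y/135) + C2*cos(2*sqrt(95)*y/135))*exp(-y/27)


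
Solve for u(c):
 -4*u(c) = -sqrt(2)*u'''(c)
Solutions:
 u(c) = C3*exp(sqrt(2)*c) + (C1*sin(sqrt(6)*c/2) + C2*cos(sqrt(6)*c/2))*exp(-sqrt(2)*c/2)


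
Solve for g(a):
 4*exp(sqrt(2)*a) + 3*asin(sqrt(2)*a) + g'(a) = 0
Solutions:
 g(a) = C1 - 3*a*asin(sqrt(2)*a) - 3*sqrt(2)*sqrt(1 - 2*a^2)/2 - 2*sqrt(2)*exp(sqrt(2)*a)


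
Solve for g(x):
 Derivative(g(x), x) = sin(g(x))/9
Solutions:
 -x/9 + log(cos(g(x)) - 1)/2 - log(cos(g(x)) + 1)/2 = C1


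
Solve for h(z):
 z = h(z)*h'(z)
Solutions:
 h(z) = -sqrt(C1 + z^2)
 h(z) = sqrt(C1 + z^2)


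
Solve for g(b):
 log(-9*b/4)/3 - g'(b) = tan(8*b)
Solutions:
 g(b) = C1 + b*log(-b)/3 - 2*b*log(2)/3 - b/3 + 2*b*log(3)/3 + log(cos(8*b))/8


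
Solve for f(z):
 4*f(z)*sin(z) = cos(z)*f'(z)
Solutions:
 f(z) = C1/cos(z)^4


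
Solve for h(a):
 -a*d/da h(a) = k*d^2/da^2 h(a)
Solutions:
 h(a) = C1 + C2*sqrt(k)*erf(sqrt(2)*a*sqrt(1/k)/2)


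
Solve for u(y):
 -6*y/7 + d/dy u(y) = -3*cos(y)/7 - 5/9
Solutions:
 u(y) = C1 + 3*y^2/7 - 5*y/9 - 3*sin(y)/7


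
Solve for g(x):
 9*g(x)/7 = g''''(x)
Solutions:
 g(x) = C1*exp(-sqrt(3)*7^(3/4)*x/7) + C2*exp(sqrt(3)*7^(3/4)*x/7) + C3*sin(sqrt(3)*7^(3/4)*x/7) + C4*cos(sqrt(3)*7^(3/4)*x/7)


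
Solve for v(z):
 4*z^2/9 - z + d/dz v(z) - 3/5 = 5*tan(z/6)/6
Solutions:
 v(z) = C1 - 4*z^3/27 + z^2/2 + 3*z/5 - 5*log(cos(z/6))


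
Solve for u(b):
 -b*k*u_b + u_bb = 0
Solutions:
 u(b) = Piecewise((-sqrt(2)*sqrt(pi)*C1*erf(sqrt(2)*b*sqrt(-k)/2)/(2*sqrt(-k)) - C2, (k > 0) | (k < 0)), (-C1*b - C2, True))


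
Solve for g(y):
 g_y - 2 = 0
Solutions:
 g(y) = C1 + 2*y


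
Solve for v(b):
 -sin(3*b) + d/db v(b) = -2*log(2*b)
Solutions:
 v(b) = C1 - 2*b*log(b) - 2*b*log(2) + 2*b - cos(3*b)/3


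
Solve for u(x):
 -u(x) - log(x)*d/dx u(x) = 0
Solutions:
 u(x) = C1*exp(-li(x))


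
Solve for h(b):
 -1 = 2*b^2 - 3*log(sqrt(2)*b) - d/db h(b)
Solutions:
 h(b) = C1 + 2*b^3/3 - 3*b*log(b) - 3*b*log(2)/2 + 4*b


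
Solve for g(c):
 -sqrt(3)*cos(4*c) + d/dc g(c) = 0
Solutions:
 g(c) = C1 + sqrt(3)*sin(4*c)/4


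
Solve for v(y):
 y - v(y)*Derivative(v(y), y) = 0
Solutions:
 v(y) = -sqrt(C1 + y^2)
 v(y) = sqrt(C1 + y^2)


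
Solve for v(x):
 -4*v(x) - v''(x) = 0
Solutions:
 v(x) = C1*sin(2*x) + C2*cos(2*x)


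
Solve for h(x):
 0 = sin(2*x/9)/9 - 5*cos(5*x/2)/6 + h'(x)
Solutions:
 h(x) = C1 + sin(5*x/2)/3 + cos(2*x/9)/2


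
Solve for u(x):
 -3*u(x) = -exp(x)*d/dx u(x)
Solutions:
 u(x) = C1*exp(-3*exp(-x))


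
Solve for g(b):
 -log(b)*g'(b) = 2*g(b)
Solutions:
 g(b) = C1*exp(-2*li(b))


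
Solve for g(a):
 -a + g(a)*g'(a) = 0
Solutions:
 g(a) = -sqrt(C1 + a^2)
 g(a) = sqrt(C1 + a^2)


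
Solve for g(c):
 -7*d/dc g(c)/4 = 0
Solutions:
 g(c) = C1


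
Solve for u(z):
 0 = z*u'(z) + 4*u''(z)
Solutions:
 u(z) = C1 + C2*erf(sqrt(2)*z/4)


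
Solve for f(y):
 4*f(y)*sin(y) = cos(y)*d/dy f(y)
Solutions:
 f(y) = C1/cos(y)^4


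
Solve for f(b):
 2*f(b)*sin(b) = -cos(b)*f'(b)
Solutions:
 f(b) = C1*cos(b)^2


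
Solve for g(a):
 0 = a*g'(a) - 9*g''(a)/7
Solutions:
 g(a) = C1 + C2*erfi(sqrt(14)*a/6)


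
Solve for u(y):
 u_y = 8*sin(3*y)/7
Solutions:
 u(y) = C1 - 8*cos(3*y)/21


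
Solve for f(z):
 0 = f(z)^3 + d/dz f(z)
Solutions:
 f(z) = -sqrt(2)*sqrt(-1/(C1 - z))/2
 f(z) = sqrt(2)*sqrt(-1/(C1 - z))/2


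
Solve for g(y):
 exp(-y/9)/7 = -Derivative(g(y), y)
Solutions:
 g(y) = C1 + 9*exp(-y/9)/7


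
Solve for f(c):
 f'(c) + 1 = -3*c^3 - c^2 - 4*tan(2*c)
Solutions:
 f(c) = C1 - 3*c^4/4 - c^3/3 - c + 2*log(cos(2*c))


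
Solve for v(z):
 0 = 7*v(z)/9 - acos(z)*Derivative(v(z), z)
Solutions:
 v(z) = C1*exp(7*Integral(1/acos(z), z)/9)


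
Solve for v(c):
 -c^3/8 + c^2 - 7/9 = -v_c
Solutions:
 v(c) = C1 + c^4/32 - c^3/3 + 7*c/9


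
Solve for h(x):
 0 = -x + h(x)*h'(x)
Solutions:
 h(x) = -sqrt(C1 + x^2)
 h(x) = sqrt(C1 + x^2)


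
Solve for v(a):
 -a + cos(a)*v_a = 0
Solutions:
 v(a) = C1 + Integral(a/cos(a), a)


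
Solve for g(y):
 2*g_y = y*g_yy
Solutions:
 g(y) = C1 + C2*y^3


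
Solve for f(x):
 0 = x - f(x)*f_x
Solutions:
 f(x) = -sqrt(C1 + x^2)
 f(x) = sqrt(C1 + x^2)


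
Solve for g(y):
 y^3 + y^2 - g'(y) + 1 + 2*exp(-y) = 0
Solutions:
 g(y) = C1 + y^4/4 + y^3/3 + y - 2*exp(-y)


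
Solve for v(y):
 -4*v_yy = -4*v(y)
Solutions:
 v(y) = C1*exp(-y) + C2*exp(y)


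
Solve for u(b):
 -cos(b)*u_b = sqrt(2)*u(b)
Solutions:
 u(b) = C1*(sin(b) - 1)^(sqrt(2)/2)/(sin(b) + 1)^(sqrt(2)/2)


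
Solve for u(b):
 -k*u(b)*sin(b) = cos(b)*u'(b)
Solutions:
 u(b) = C1*exp(k*log(cos(b)))


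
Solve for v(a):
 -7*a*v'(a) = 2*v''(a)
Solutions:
 v(a) = C1 + C2*erf(sqrt(7)*a/2)


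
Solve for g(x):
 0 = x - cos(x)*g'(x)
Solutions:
 g(x) = C1 + Integral(x/cos(x), x)


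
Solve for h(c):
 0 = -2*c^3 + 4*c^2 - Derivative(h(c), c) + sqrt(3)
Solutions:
 h(c) = C1 - c^4/2 + 4*c^3/3 + sqrt(3)*c


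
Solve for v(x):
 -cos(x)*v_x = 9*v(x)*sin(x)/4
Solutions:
 v(x) = C1*cos(x)^(9/4)


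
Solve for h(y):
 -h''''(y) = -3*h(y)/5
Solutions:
 h(y) = C1*exp(-3^(1/4)*5^(3/4)*y/5) + C2*exp(3^(1/4)*5^(3/4)*y/5) + C3*sin(3^(1/4)*5^(3/4)*y/5) + C4*cos(3^(1/4)*5^(3/4)*y/5)


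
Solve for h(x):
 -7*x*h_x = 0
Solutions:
 h(x) = C1


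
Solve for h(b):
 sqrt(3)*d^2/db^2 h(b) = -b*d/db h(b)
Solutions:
 h(b) = C1 + C2*erf(sqrt(2)*3^(3/4)*b/6)


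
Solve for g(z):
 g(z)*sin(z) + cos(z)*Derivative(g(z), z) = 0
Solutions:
 g(z) = C1*cos(z)


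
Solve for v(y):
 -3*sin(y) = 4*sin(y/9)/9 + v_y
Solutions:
 v(y) = C1 + 4*cos(y/9) + 3*cos(y)


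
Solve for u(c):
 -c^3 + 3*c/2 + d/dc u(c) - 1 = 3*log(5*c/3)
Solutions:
 u(c) = C1 + c^4/4 - 3*c^2/4 + 3*c*log(c) - 3*c*log(3) - 2*c + 3*c*log(5)


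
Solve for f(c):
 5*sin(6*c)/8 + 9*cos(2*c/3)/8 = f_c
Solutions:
 f(c) = C1 + 27*sin(2*c/3)/16 - 5*cos(6*c)/48


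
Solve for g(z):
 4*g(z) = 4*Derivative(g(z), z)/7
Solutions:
 g(z) = C1*exp(7*z)


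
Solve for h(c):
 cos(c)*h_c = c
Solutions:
 h(c) = C1 + Integral(c/cos(c), c)


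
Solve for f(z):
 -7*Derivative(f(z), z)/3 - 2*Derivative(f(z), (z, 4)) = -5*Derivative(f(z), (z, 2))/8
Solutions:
 f(z) = C1 + C2*exp(3^(1/3)*z*(5*3^(1/3)/(sqrt(112521) + 336)^(1/3) + (sqrt(112521) + 336)^(1/3))/24)*sin(3^(1/6)*z*(-3^(2/3)*(sqrt(112521) + 336)^(1/3) + 15/(sqrt(112521) + 336)^(1/3))/24) + C3*exp(3^(1/3)*z*(5*3^(1/3)/(sqrt(112521) + 336)^(1/3) + (sqrt(112521) + 336)^(1/3))/24)*cos(3^(1/6)*z*(-3^(2/3)*(sqrt(112521) + 336)^(1/3) + 15/(sqrt(112521) + 336)^(1/3))/24) + C4*exp(-3^(1/3)*z*(5*3^(1/3)/(sqrt(112521) + 336)^(1/3) + (sqrt(112521) + 336)^(1/3))/12)


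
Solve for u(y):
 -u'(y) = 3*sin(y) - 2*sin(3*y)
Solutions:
 u(y) = C1 + 3*cos(y) - 2*cos(3*y)/3


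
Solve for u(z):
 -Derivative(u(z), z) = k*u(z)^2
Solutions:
 u(z) = 1/(C1 + k*z)


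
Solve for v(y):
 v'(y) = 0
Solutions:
 v(y) = C1


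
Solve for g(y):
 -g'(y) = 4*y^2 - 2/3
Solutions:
 g(y) = C1 - 4*y^3/3 + 2*y/3


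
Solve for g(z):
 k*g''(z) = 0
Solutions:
 g(z) = C1 + C2*z


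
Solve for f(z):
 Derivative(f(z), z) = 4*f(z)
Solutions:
 f(z) = C1*exp(4*z)


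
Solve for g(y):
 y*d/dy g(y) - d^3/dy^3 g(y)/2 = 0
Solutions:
 g(y) = C1 + Integral(C2*airyai(2^(1/3)*y) + C3*airybi(2^(1/3)*y), y)


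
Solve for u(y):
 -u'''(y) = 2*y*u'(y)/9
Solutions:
 u(y) = C1 + Integral(C2*airyai(-6^(1/3)*y/3) + C3*airybi(-6^(1/3)*y/3), y)


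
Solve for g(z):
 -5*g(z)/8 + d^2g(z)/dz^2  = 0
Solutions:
 g(z) = C1*exp(-sqrt(10)*z/4) + C2*exp(sqrt(10)*z/4)


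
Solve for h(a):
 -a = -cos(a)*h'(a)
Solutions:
 h(a) = C1 + Integral(a/cos(a), a)


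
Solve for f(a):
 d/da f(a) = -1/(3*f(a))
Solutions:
 f(a) = -sqrt(C1 - 6*a)/3
 f(a) = sqrt(C1 - 6*a)/3


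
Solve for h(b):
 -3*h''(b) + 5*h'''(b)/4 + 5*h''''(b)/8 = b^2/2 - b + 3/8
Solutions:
 h(b) = C1 + C2*b + C3*exp(-b*(1 + sqrt(145)/5)) + C4*exp(b*(-1 + sqrt(145)/5)) - b^4/72 + 7*b^3/216 - 49*b^2/864


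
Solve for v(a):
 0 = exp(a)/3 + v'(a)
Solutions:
 v(a) = C1 - exp(a)/3


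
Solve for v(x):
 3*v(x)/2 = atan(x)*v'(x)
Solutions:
 v(x) = C1*exp(3*Integral(1/atan(x), x)/2)


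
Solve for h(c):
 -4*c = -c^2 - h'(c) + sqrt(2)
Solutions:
 h(c) = C1 - c^3/3 + 2*c^2 + sqrt(2)*c


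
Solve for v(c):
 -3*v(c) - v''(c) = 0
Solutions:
 v(c) = C1*sin(sqrt(3)*c) + C2*cos(sqrt(3)*c)


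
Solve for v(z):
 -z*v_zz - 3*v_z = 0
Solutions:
 v(z) = C1 + C2/z^2


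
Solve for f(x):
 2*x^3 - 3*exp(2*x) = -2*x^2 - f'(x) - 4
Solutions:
 f(x) = C1 - x^4/2 - 2*x^3/3 - 4*x + 3*exp(2*x)/2


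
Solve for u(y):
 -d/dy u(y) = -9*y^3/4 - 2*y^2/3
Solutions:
 u(y) = C1 + 9*y^4/16 + 2*y^3/9


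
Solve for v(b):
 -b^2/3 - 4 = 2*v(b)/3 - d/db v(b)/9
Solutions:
 v(b) = C1*exp(6*b) - b^2/2 - b/6 - 217/36


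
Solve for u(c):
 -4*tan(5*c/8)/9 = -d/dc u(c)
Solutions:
 u(c) = C1 - 32*log(cos(5*c/8))/45


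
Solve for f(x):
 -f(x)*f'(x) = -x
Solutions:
 f(x) = -sqrt(C1 + x^2)
 f(x) = sqrt(C1 + x^2)


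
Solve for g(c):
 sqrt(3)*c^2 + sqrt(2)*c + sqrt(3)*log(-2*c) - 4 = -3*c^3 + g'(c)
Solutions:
 g(c) = C1 + 3*c^4/4 + sqrt(3)*c^3/3 + sqrt(2)*c^2/2 + sqrt(3)*c*log(-c) + c*(-4 - sqrt(3) + sqrt(3)*log(2))


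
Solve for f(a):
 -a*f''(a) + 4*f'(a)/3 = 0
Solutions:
 f(a) = C1 + C2*a^(7/3)


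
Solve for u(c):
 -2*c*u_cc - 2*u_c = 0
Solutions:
 u(c) = C1 + C2*log(c)


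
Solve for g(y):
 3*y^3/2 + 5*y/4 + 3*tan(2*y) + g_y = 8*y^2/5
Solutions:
 g(y) = C1 - 3*y^4/8 + 8*y^3/15 - 5*y^2/8 + 3*log(cos(2*y))/2


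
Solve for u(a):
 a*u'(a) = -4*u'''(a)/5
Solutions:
 u(a) = C1 + Integral(C2*airyai(-10^(1/3)*a/2) + C3*airybi(-10^(1/3)*a/2), a)


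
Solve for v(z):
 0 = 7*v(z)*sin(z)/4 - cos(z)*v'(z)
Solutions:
 v(z) = C1/cos(z)^(7/4)


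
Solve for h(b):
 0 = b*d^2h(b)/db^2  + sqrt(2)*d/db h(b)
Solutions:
 h(b) = C1 + C2*b^(1 - sqrt(2))


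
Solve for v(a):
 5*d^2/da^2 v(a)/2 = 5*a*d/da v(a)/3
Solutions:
 v(a) = C1 + C2*erfi(sqrt(3)*a/3)


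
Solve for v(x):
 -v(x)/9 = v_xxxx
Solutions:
 v(x) = (C1*sin(sqrt(6)*x/6) + C2*cos(sqrt(6)*x/6))*exp(-sqrt(6)*x/6) + (C3*sin(sqrt(6)*x/6) + C4*cos(sqrt(6)*x/6))*exp(sqrt(6)*x/6)


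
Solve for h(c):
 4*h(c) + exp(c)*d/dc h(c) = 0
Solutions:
 h(c) = C1*exp(4*exp(-c))


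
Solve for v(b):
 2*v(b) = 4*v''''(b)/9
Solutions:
 v(b) = C1*exp(-2^(3/4)*sqrt(3)*b/2) + C2*exp(2^(3/4)*sqrt(3)*b/2) + C3*sin(2^(3/4)*sqrt(3)*b/2) + C4*cos(2^(3/4)*sqrt(3)*b/2)


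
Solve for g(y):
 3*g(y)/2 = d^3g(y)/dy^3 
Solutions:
 g(y) = C3*exp(2^(2/3)*3^(1/3)*y/2) + (C1*sin(2^(2/3)*3^(5/6)*y/4) + C2*cos(2^(2/3)*3^(5/6)*y/4))*exp(-2^(2/3)*3^(1/3)*y/4)


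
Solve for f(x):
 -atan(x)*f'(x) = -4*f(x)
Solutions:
 f(x) = C1*exp(4*Integral(1/atan(x), x))


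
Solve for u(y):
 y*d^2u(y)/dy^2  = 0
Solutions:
 u(y) = C1 + C2*y


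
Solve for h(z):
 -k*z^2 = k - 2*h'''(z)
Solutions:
 h(z) = C1 + C2*z + C3*z^2 + k*z^5/120 + k*z^3/12


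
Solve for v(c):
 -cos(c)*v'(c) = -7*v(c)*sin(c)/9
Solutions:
 v(c) = C1/cos(c)^(7/9)


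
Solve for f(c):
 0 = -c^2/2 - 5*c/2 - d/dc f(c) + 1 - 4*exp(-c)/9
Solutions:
 f(c) = C1 - c^3/6 - 5*c^2/4 + c + 4*exp(-c)/9


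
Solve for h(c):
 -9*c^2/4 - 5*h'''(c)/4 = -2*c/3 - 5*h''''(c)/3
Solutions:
 h(c) = C1 + C2*c + C3*c^2 + C4*exp(3*c/4) - 3*c^5/100 - 8*c^4/45 - 128*c^3/135


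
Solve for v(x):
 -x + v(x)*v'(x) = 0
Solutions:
 v(x) = -sqrt(C1 + x^2)
 v(x) = sqrt(C1 + x^2)


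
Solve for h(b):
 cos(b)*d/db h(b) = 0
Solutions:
 h(b) = C1


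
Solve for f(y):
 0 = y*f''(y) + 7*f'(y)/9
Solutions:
 f(y) = C1 + C2*y^(2/9)


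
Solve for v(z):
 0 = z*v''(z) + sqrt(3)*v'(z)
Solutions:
 v(z) = C1 + C2*z^(1 - sqrt(3))


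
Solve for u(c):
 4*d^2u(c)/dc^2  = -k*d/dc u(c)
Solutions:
 u(c) = C1 + C2*exp(-c*k/4)


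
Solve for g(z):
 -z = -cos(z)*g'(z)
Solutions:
 g(z) = C1 + Integral(z/cos(z), z)


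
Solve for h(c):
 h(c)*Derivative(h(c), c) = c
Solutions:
 h(c) = -sqrt(C1 + c^2)
 h(c) = sqrt(C1 + c^2)


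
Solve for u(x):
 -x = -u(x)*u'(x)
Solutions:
 u(x) = -sqrt(C1 + x^2)
 u(x) = sqrt(C1 + x^2)


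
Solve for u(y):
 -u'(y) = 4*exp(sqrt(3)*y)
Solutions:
 u(y) = C1 - 4*sqrt(3)*exp(sqrt(3)*y)/3


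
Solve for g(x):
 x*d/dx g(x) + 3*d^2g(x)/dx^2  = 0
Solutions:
 g(x) = C1 + C2*erf(sqrt(6)*x/6)


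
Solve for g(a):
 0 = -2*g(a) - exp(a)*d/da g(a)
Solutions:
 g(a) = C1*exp(2*exp(-a))


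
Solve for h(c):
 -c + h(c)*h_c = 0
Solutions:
 h(c) = -sqrt(C1 + c^2)
 h(c) = sqrt(C1 + c^2)


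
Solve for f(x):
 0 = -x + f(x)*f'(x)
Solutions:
 f(x) = -sqrt(C1 + x^2)
 f(x) = sqrt(C1 + x^2)


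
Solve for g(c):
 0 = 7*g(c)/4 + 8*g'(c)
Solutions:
 g(c) = C1*exp(-7*c/32)


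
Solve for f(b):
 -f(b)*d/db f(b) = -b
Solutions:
 f(b) = -sqrt(C1 + b^2)
 f(b) = sqrt(C1 + b^2)


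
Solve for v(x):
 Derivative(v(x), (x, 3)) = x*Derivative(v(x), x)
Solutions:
 v(x) = C1 + Integral(C2*airyai(x) + C3*airybi(x), x)


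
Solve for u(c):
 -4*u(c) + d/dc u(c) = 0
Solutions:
 u(c) = C1*exp(4*c)


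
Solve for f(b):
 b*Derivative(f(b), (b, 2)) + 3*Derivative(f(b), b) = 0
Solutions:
 f(b) = C1 + C2/b^2


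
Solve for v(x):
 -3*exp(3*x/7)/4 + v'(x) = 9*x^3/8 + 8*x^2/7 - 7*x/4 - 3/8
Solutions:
 v(x) = C1 + 9*x^4/32 + 8*x^3/21 - 7*x^2/8 - 3*x/8 + 7*exp(3*x/7)/4


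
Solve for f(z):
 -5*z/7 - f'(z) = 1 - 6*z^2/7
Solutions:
 f(z) = C1 + 2*z^3/7 - 5*z^2/14 - z


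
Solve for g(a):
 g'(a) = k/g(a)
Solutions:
 g(a) = -sqrt(C1 + 2*a*k)
 g(a) = sqrt(C1 + 2*a*k)


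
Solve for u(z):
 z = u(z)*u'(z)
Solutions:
 u(z) = -sqrt(C1 + z^2)
 u(z) = sqrt(C1 + z^2)


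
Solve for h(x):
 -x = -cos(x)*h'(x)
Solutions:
 h(x) = C1 + Integral(x/cos(x), x)


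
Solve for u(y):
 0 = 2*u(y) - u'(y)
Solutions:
 u(y) = C1*exp(2*y)


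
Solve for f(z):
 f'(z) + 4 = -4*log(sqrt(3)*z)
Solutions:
 f(z) = C1 - 4*z*log(z) - z*log(9)


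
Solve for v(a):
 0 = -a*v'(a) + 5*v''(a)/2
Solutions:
 v(a) = C1 + C2*erfi(sqrt(5)*a/5)


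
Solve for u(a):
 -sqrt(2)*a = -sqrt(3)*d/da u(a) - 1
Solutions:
 u(a) = C1 + sqrt(6)*a^2/6 - sqrt(3)*a/3


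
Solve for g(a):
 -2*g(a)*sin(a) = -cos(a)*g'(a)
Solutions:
 g(a) = C1/cos(a)^2


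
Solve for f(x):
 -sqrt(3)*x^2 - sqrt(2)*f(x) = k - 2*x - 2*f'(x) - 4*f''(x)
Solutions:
 f(x) = C1*exp(x*(-1 + sqrt(1 + 4*sqrt(2)))/4) + C2*exp(-x*(1 + sqrt(1 + 4*sqrt(2)))/4) - sqrt(2)*k/2 - sqrt(6)*x^2/2 - 2*sqrt(3)*x + sqrt(2)*x - 4*sqrt(3) - 2*sqrt(6) + 2


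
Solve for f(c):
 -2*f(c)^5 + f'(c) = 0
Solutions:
 f(c) = -(-1/(C1 + 8*c))^(1/4)
 f(c) = (-1/(C1 + 8*c))^(1/4)
 f(c) = -I*(-1/(C1 + 8*c))^(1/4)
 f(c) = I*(-1/(C1 + 8*c))^(1/4)


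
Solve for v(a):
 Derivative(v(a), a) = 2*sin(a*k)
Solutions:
 v(a) = C1 - 2*cos(a*k)/k


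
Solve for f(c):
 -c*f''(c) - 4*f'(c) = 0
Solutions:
 f(c) = C1 + C2/c^3


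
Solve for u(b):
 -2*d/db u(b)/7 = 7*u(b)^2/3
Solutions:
 u(b) = 6/(C1 + 49*b)


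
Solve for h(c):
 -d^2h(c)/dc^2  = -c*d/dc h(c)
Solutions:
 h(c) = C1 + C2*erfi(sqrt(2)*c/2)


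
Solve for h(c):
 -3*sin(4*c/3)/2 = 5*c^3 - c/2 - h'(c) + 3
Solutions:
 h(c) = C1 + 5*c^4/4 - c^2/4 + 3*c - 9*cos(4*c/3)/8


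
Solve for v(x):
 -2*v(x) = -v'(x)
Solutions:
 v(x) = C1*exp(2*x)


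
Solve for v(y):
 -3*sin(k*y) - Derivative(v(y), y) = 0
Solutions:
 v(y) = C1 + 3*cos(k*y)/k


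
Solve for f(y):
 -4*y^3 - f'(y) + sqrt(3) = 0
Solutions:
 f(y) = C1 - y^4 + sqrt(3)*y


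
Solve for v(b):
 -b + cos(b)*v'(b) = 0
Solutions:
 v(b) = C1 + Integral(b/cos(b), b)


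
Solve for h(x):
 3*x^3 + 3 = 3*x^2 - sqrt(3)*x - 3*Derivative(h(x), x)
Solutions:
 h(x) = C1 - x^4/4 + x^3/3 - sqrt(3)*x^2/6 - x


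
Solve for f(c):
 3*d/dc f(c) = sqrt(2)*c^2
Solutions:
 f(c) = C1 + sqrt(2)*c^3/9


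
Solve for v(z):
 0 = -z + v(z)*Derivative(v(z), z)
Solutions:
 v(z) = -sqrt(C1 + z^2)
 v(z) = sqrt(C1 + z^2)


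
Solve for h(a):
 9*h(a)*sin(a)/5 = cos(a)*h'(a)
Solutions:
 h(a) = C1/cos(a)^(9/5)


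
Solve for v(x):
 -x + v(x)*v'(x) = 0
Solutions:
 v(x) = -sqrt(C1 + x^2)
 v(x) = sqrt(C1 + x^2)


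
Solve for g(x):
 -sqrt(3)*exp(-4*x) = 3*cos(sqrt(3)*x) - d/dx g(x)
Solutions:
 g(x) = C1 + sqrt(3)*sin(sqrt(3)*x) - sqrt(3)*exp(-4*x)/4


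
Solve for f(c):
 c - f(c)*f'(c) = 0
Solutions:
 f(c) = -sqrt(C1 + c^2)
 f(c) = sqrt(C1 + c^2)


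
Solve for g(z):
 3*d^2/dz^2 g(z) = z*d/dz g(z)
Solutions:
 g(z) = C1 + C2*erfi(sqrt(6)*z/6)


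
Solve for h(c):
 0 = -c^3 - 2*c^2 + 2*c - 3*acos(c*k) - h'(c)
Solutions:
 h(c) = C1 - c^4/4 - 2*c^3/3 + c^2 - 3*Piecewise((c*acos(c*k) - sqrt(-c^2*k^2 + 1)/k, Ne(k, 0)), (pi*c/2, True))


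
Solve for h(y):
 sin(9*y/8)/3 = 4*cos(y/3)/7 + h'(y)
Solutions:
 h(y) = C1 - 12*sin(y/3)/7 - 8*cos(9*y/8)/27


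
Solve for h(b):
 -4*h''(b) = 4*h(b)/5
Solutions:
 h(b) = C1*sin(sqrt(5)*b/5) + C2*cos(sqrt(5)*b/5)


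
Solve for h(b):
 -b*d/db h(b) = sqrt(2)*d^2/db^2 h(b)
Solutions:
 h(b) = C1 + C2*erf(2^(1/4)*b/2)


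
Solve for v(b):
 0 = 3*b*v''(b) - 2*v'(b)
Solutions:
 v(b) = C1 + C2*b^(5/3)


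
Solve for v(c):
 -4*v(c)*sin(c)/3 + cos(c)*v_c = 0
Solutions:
 v(c) = C1/cos(c)^(4/3)


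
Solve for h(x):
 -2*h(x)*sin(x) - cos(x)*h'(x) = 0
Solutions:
 h(x) = C1*cos(x)^2


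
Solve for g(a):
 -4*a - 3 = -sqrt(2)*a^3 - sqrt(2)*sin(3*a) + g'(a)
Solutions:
 g(a) = C1 + sqrt(2)*a^4/4 - 2*a^2 - 3*a - sqrt(2)*cos(3*a)/3


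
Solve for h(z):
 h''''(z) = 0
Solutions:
 h(z) = C1 + C2*z + C3*z^2 + C4*z^3


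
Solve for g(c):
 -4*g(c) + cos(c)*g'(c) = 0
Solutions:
 g(c) = C1*(sin(c)^2 + 2*sin(c) + 1)/(sin(c)^2 - 2*sin(c) + 1)


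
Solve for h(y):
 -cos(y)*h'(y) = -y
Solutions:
 h(y) = C1 + Integral(y/cos(y), y)


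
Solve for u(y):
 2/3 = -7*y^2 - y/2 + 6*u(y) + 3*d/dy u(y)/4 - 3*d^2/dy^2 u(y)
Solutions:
 u(y) = C1*exp(y*(1 - sqrt(129))/8) + C2*exp(y*(1 + sqrt(129))/8) + 7*y^2/6 - 5*y/24 + 751/576


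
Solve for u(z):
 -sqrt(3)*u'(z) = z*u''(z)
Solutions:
 u(z) = C1 + C2*z^(1 - sqrt(3))


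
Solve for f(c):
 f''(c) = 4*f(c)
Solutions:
 f(c) = C1*exp(-2*c) + C2*exp(2*c)


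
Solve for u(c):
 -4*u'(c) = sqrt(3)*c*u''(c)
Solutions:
 u(c) = C1 + C2*c^(1 - 4*sqrt(3)/3)


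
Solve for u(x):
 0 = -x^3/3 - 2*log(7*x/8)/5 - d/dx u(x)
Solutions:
 u(x) = C1 - x^4/12 - 2*x*log(x)/5 - 2*x*log(7)/5 + 2*x/5 + 6*x*log(2)/5


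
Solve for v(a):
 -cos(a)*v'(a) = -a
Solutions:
 v(a) = C1 + Integral(a/cos(a), a)


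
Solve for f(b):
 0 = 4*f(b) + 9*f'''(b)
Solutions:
 f(b) = C3*exp(-2^(2/3)*3^(1/3)*b/3) + (C1*sin(2^(2/3)*3^(5/6)*b/6) + C2*cos(2^(2/3)*3^(5/6)*b/6))*exp(2^(2/3)*3^(1/3)*b/6)


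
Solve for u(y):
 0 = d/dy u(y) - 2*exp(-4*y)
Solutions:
 u(y) = C1 - exp(-4*y)/2


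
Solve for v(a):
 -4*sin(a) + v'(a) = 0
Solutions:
 v(a) = C1 - 4*cos(a)


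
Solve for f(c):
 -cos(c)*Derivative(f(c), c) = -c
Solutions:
 f(c) = C1 + Integral(c/cos(c), c)


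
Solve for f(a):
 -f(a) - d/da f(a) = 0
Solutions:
 f(a) = C1*exp(-a)


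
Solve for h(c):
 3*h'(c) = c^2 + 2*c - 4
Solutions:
 h(c) = C1 + c^3/9 + c^2/3 - 4*c/3


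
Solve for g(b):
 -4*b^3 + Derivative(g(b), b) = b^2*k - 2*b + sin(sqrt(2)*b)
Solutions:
 g(b) = C1 + b^4 + b^3*k/3 - b^2 - sqrt(2)*cos(sqrt(2)*b)/2


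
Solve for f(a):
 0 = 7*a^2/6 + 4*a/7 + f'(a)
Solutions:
 f(a) = C1 - 7*a^3/18 - 2*a^2/7


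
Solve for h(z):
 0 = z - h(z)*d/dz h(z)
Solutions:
 h(z) = -sqrt(C1 + z^2)
 h(z) = sqrt(C1 + z^2)


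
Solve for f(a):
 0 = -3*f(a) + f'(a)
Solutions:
 f(a) = C1*exp(3*a)


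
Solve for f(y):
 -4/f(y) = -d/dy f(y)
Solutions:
 f(y) = -sqrt(C1 + 8*y)
 f(y) = sqrt(C1 + 8*y)


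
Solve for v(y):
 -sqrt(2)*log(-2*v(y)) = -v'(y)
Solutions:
 -sqrt(2)*Integral(1/(log(-_y) + log(2)), (_y, v(y)))/2 = C1 - y


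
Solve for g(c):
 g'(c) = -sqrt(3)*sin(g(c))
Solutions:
 g(c) = -acos((-C1 - exp(2*sqrt(3)*c))/(C1 - exp(2*sqrt(3)*c))) + 2*pi
 g(c) = acos((-C1 - exp(2*sqrt(3)*c))/(C1 - exp(2*sqrt(3)*c)))


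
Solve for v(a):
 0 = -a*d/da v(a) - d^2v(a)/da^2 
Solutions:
 v(a) = C1 + C2*erf(sqrt(2)*a/2)
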